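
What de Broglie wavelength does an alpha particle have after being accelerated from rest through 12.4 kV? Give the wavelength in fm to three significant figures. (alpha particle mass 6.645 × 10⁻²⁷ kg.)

λ = 91.2 fm

KE = 2eV = 2 × 1.602 × 10⁻¹⁹ × 1.240 × 10⁴ = 3.973 × 10⁻¹⁵ J.
p = √(2mKE) = √(2 × 6.645 × 10⁻²⁷ × 3.973 × 10⁻¹⁵) = 7.266 × 10⁻²¹ kg·m/s.
λ = h/p = 6.626 × 10⁻³⁴ / 7.266 × 10⁻²¹ = 9.12 × 10⁻¹⁴ m = 91.2 fm.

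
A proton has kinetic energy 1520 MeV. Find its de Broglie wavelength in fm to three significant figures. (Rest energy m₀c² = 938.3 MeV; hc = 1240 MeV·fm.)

Total energy E = KE + m₀c² = 1520 + 938.3 = 2458.3 MeV.
(pc)² = E² − (m₀c²)² = (2458.3)² − (938.3)² = 5.163 × 10⁶ MeV², so pc = 2272 MeV.
λ = hc/(pc) = 1240 MeV·fm / 2272 MeV = 0.546 fm.

λ = 0.546 fm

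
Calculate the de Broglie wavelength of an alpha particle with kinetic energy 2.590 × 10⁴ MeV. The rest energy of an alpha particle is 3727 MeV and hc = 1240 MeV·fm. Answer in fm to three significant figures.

Total energy E = KE + m₀c² = 2.590 × 10⁴ + 3727 = 29627 MeV.
(pc)² = E² − (m₀c²)² = (29627)² − (3727)² = 8.639 × 10⁸ MeV², so pc = 2.939 × 10⁴ MeV.
λ = hc/(pc) = 1240 MeV·fm / 2.939 × 10⁴ MeV = 0.0422 fm.

λ = 0.0422 fm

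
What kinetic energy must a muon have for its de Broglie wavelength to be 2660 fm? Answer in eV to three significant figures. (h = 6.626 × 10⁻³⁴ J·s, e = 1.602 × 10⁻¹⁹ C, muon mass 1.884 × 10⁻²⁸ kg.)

KE = 1030 eV

p = h/λ = 6.626 × 10⁻³⁴ / 2.660 × 10⁻¹² = 2.491 × 10⁻²² kg·m/s.
KE = p²/(2m) = (2.491 × 10⁻²²)² / (2 × 1.884 × 10⁻²⁸) = 1.647 × 10⁻¹⁶ J = 1030 eV.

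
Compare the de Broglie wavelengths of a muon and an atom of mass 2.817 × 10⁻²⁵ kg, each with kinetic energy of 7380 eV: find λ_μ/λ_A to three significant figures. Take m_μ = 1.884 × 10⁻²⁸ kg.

At fixed KE, p = √(2mKE) so λ = h/p ∝ 1/√m.
λ_μ/λ_A = √(m_A/m_μ) = √(2.817 × 10⁻²⁵/1.884 × 10⁻²⁸) = √(1495) = 38.7.

λ_μ/λ_A = 38.7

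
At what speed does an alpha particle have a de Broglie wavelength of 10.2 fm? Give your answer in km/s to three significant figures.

p = h/λ = 6.626 × 10⁻³⁴ / 1.020 × 10⁻¹⁴ = 6.496 × 10⁻²⁰ kg·m/s.
v = p/m = 6.496 × 10⁻²⁰ / 6.645 × 10⁻²⁷ = 9.78 × 10⁶ m/s = 9780 km/s.

v = 9780 km/s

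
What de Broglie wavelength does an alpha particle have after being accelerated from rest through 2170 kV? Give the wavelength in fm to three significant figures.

λ = 6.89 fm

KE = 2eV = 2 × 1.602 × 10⁻¹⁹ × 2.170 × 10⁶ = 6.953 × 10⁻¹³ J.
p = √(2mKE) = √(2 × 6.645 × 10⁻²⁷ × 6.953 × 10⁻¹³) = 9.613 × 10⁻²⁰ kg·m/s.
λ = h/p = 6.626 × 10⁻³⁴ / 9.613 × 10⁻²⁰ = 6.89 × 10⁻¹⁵ m = 6.89 fm.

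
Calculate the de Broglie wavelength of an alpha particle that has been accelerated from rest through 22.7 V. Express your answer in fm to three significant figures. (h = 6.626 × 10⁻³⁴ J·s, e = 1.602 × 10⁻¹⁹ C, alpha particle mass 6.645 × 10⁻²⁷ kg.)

λ = 2130 fm

KE = 2eV = 2 × 1.602 × 10⁻¹⁹ × 22.70 = 7.273 × 10⁻¹⁸ J.
p = √(2mKE) = √(2 × 6.645 × 10⁻²⁷ × 7.273 × 10⁻¹⁸) = 3.109 × 10⁻²² kg·m/s.
λ = h/p = 6.626 × 10⁻³⁴ / 3.109 × 10⁻²² = 2.13 × 10⁻¹² m = 2130 fm.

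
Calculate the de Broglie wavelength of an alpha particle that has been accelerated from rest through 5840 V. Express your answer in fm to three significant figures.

λ = 133 fm

KE = 2eV = 2 × 1.602 × 10⁻¹⁹ × 5840 = 1.871 × 10⁻¹⁵ J.
p = √(2mKE) = √(2 × 6.645 × 10⁻²⁷ × 1.871 × 10⁻¹⁵) = 4.987 × 10⁻²¹ kg·m/s.
λ = h/p = 6.626 × 10⁻³⁴ / 4.987 × 10⁻²¹ = 1.33 × 10⁻¹³ m = 133 fm.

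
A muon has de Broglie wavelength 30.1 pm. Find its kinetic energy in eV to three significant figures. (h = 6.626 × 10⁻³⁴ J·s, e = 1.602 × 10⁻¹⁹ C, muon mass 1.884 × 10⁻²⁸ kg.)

KE = 8.03 eV

p = h/λ = 6.626 × 10⁻³⁴ / 3.010 × 10⁻¹¹ = 2.201 × 10⁻²³ kg·m/s.
KE = p²/(2m) = (2.201 × 10⁻²³)² / (2 × 1.884 × 10⁻²⁸) = 1.286 × 10⁻¹⁸ J = 8.03 eV.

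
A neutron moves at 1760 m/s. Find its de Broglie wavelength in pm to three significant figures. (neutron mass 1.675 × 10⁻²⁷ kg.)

p = mv = 1.675 × 10⁻²⁷ × 1760 = 2.948 × 10⁻²⁴ kg·m/s.
λ = h/p = 6.626 × 10⁻³⁴ / 2.948 × 10⁻²⁴ = 2.25 × 10⁻¹⁰ m = 225 pm.

λ = 225 pm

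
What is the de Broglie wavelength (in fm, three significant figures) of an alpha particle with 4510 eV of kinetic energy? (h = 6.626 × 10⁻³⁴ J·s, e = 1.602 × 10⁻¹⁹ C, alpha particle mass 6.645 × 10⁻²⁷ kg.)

KE = 4510 eV = 7.225 × 10⁻¹⁶ J.
p = √(2mKE) = √(2 × 6.645 × 10⁻²⁷ × 7.225 × 10⁻¹⁶) = 3.099 × 10⁻²¹ kg·m/s.
λ = h/p = 6.626 × 10⁻³⁴ / 3.099 × 10⁻²¹ = 2.14 × 10⁻¹³ m = 214 fm.

λ = 214 fm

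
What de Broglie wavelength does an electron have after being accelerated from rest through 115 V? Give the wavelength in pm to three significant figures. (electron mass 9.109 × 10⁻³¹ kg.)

λ = 114 pm

KE = eV = 1.602 × 10⁻¹⁹ × 115.0 = 1.842 × 10⁻¹⁷ J.
p = √(2mKE) = √(2 × 9.109 × 10⁻³¹ × 1.842 × 10⁻¹⁷) = 5.793 × 10⁻²⁴ kg·m/s.
λ = h/p = 6.626 × 10⁻³⁴ / 5.793 × 10⁻²⁴ = 1.14 × 10⁻¹⁰ m = 114 pm.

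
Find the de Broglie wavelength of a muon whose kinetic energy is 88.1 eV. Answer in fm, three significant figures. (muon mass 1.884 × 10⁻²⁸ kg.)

KE = 88.1 eV = 1.411 × 10⁻¹⁷ J.
p = √(2mKE) = √(2 × 1.884 × 10⁻²⁸ × 1.411 × 10⁻¹⁷) = 7.292 × 10⁻²³ kg·m/s.
λ = h/p = 6.626 × 10⁻³⁴ / 7.292 × 10⁻²³ = 9.09 × 10⁻¹² m = 9090 fm.

λ = 9090 fm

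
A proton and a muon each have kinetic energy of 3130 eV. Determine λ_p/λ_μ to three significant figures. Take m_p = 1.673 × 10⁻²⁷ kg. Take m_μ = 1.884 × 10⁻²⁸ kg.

At fixed KE, p = √(2mKE) so λ = h/p ∝ 1/√m.
λ_p/λ_μ = √(m_μ/m_p) = √(1.884 × 10⁻²⁸/1.673 × 10⁻²⁷) = √(0.1126) = 0.336.

λ_p/λ_μ = 0.336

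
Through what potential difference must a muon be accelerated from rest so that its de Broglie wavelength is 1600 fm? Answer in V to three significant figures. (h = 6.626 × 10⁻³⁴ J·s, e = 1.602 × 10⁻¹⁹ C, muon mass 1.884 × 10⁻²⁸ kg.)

p = h/λ = 6.626 × 10⁻³⁴ / 1.600 × 10⁻¹² = 4.141 × 10⁻²² kg·m/s.
KE = p²/(2m) = 4.551 × 10⁻¹⁶ J.
V = KE/e = 4.551 × 10⁻¹⁶ / (1.602 × 10⁻¹⁹) = 2840 V.

V = 2840 V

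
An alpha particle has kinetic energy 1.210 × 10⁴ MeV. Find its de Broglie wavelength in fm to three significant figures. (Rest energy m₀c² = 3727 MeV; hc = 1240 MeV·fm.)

Total energy E = KE + m₀c² = 1.210 × 10⁴ + 3727 = 15827 MeV.
(pc)² = E² − (m₀c²)² = (15827)² − (3727)² = 2.366 × 10⁸ MeV², so pc = 1.538 × 10⁴ MeV.
λ = hc/(pc) = 1240 MeV·fm / 1.538 × 10⁴ MeV = 0.0806 fm.

λ = 0.0806 fm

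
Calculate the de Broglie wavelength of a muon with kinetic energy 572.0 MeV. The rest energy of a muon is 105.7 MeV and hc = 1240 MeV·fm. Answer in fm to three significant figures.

λ = 1.85 fm

Total energy E = KE + m₀c² = 572.0 + 105.7 = 677.7 MeV.
(pc)² = E² − (m₀c²)² = (677.7)² − (105.7)² = 4.481 × 10⁵ MeV², so pc = 669.4 MeV.
λ = hc/(pc) = 1240 MeV·fm / 669.4 MeV = 1.85 fm.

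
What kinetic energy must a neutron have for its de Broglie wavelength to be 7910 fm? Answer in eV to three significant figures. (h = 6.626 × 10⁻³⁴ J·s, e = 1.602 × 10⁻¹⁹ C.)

p = h/λ = 6.626 × 10⁻³⁴ / 7.910 × 10⁻¹² = 8.377 × 10⁻²³ kg·m/s.
KE = p²/(2m) = (8.377 × 10⁻²³)² / (2 × 1.675 × 10⁻²⁷) = 2.095 × 10⁻¹⁸ J = 13.1 eV.

KE = 13.1 eV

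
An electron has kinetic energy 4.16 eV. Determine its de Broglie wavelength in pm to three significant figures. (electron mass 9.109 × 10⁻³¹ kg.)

KE = 4.16 eV = 6.664 × 10⁻¹⁹ J.
p = √(2mKE) = √(2 × 9.109 × 10⁻³¹ × 6.664 × 10⁻¹⁹) = 1.102 × 10⁻²⁴ kg·m/s.
λ = h/p = 6.626 × 10⁻³⁴ / 1.102 × 10⁻²⁴ = 6.01 × 10⁻¹⁰ m = 601 pm.

λ = 601 pm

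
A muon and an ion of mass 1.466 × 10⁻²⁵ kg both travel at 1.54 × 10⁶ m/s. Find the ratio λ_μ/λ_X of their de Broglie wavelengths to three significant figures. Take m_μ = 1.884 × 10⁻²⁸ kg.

λ_μ/λ_X = 778

At fixed v, p = mv so λ = h/(mv) ∝ 1/m.
λ_μ/λ_X = m_X/m_μ = 1.466 × 10⁻²⁵/1.884 × 10⁻²⁸ = 778.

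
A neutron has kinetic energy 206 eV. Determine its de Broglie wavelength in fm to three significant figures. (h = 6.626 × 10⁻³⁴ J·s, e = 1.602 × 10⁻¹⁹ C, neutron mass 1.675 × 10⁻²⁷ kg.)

λ = 1990 fm

KE = 206 eV = 3.300 × 10⁻¹⁷ J.
p = √(2mKE) = √(2 × 1.675 × 10⁻²⁷ × 3.300 × 10⁻¹⁷) = 3.325 × 10⁻²² kg·m/s.
λ = h/p = 6.626 × 10⁻³⁴ / 3.325 × 10⁻²² = 1.99 × 10⁻¹² m = 1990 fm.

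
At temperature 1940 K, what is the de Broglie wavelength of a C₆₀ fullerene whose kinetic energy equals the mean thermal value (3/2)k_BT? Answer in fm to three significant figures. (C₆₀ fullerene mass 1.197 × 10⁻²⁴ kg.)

KE = (3/2)k_BT = 1.5 × 1.381 × 10⁻²³ × 1940 = 4.019 × 10⁻²⁰ J.
p = √(2mKE) = √(2 × 1.197 × 10⁻²⁴ × 4.019 × 10⁻²⁰) = 3.102 × 10⁻²² kg·m/s.
λ = h/p = 2.14 × 10⁻¹² m = 2140 fm.

λ = 2140 fm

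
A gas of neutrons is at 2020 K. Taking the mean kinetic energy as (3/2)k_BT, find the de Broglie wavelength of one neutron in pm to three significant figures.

KE = (3/2)k_BT = 1.5 × 1.381 × 10⁻²³ × 2020 = 4.184 × 10⁻²⁰ J.
p = √(2mKE) = √(2 × 1.675 × 10⁻²⁷ × 4.184 × 10⁻²⁰) = 1.184 × 10⁻²³ kg·m/s.
λ = h/p = 5.60 × 10⁻¹¹ m = 56.0 pm.

λ = 56.0 pm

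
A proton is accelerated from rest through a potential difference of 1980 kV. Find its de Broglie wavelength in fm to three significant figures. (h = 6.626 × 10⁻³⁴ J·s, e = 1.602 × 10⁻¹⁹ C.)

KE = eV = 1.602 × 10⁻¹⁹ × 1.980 × 10⁶ = 3.172 × 10⁻¹³ J.
p = √(2mKE) = √(2 × 1.673 × 10⁻²⁷ × 3.172 × 10⁻¹³) = 3.258 × 10⁻²⁰ kg·m/s.
λ = h/p = 6.626 × 10⁻³⁴ / 3.258 × 10⁻²⁰ = 2.03 × 10⁻¹⁴ m = 20.3 fm.

λ = 20.3 fm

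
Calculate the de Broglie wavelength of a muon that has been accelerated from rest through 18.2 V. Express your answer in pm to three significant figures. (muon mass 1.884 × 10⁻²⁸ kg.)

KE = eV = 1.602 × 10⁻¹⁹ × 18.20 = 2.916 × 10⁻¹⁸ J.
p = √(2mKE) = √(2 × 1.884 × 10⁻²⁸ × 2.916 × 10⁻¹⁸) = 3.315 × 10⁻²³ kg·m/s.
λ = h/p = 6.626 × 10⁻³⁴ / 3.315 × 10⁻²³ = 2.00 × 10⁻¹¹ m = 20.0 pm.

λ = 20.0 pm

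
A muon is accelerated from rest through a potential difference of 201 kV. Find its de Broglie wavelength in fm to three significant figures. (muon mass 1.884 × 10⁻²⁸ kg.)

KE = eV = 1.602 × 10⁻¹⁹ × 2.010 × 10⁵ = 3.220 × 10⁻¹⁴ J.
p = √(2mKE) = √(2 × 1.884 × 10⁻²⁸ × 3.220 × 10⁻¹⁴) = 3.483 × 10⁻²¹ kg·m/s.
λ = h/p = 6.626 × 10⁻³⁴ / 3.483 × 10⁻²¹ = 1.90 × 10⁻¹³ m = 190 fm.

λ = 190 fm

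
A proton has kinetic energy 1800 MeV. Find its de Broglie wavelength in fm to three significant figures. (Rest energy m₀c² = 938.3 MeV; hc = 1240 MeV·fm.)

Total energy E = KE + m₀c² = 1800 + 938.3 = 2738.3 MeV.
(pc)² = E² − (m₀c²)² = (2738.3)² − (938.3)² = 6.618 × 10⁶ MeV², so pc = 2573 MeV.
λ = hc/(pc) = 1240 MeV·fm / 2573 MeV = 0.482 fm.

λ = 0.482 fm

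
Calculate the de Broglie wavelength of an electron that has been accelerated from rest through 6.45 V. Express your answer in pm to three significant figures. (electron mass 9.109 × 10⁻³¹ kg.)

KE = eV = 1.602 × 10⁻¹⁹ × 6.450 = 1.033 × 10⁻¹⁸ J.
p = √(2mKE) = √(2 × 9.109 × 10⁻³¹ × 1.033 × 10⁻¹⁸) = 1.372 × 10⁻²⁴ kg·m/s.
λ = h/p = 6.626 × 10⁻³⁴ / 1.372 × 10⁻²⁴ = 4.83 × 10⁻¹⁰ m = 483 pm.

λ = 483 pm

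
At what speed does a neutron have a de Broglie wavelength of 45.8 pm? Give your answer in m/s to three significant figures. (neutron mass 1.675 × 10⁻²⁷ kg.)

v = 8640 m/s

p = h/λ = 6.626 × 10⁻³⁴ / 4.580 × 10⁻¹¹ = 1.447 × 10⁻²³ kg·m/s.
v = p/m = 1.447 × 10⁻²³ / 1.675 × 10⁻²⁷ = 8.64 × 10³ m/s = 8640 m/s.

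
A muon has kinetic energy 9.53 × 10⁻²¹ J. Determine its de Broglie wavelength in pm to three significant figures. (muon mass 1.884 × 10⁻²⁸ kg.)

λ = 350 pm

p = √(2mKE) = √(2 × 1.884 × 10⁻²⁸ × 9.530 × 10⁻²¹) = 1.895 × 10⁻²⁴ kg·m/s.
λ = h/p = 6.626 × 10⁻³⁴ / 1.895 × 10⁻²⁴ = 3.50 × 10⁻¹⁰ m = 350 pm.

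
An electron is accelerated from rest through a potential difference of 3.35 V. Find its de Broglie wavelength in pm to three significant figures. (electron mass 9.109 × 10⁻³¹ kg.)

λ = 670 pm

KE = eV = 1.602 × 10⁻¹⁹ × 3.350 = 5.367 × 10⁻¹⁹ J.
p = √(2mKE) = √(2 × 9.109 × 10⁻³¹ × 5.367 × 10⁻¹⁹) = 9.888 × 10⁻²⁵ kg·m/s.
λ = h/p = 6.626 × 10⁻³⁴ / 9.888 × 10⁻²⁵ = 6.70 × 10⁻¹⁰ m = 670 pm.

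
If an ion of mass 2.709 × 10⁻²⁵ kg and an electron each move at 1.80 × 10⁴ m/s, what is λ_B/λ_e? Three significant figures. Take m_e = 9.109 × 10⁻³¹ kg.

λ_B/λ_e = 3.36 × 10⁻⁶

At fixed v, p = mv so λ = h/(mv) ∝ 1/m.
λ_B/λ_e = m_e/m_B = 9.109 × 10⁻³¹/2.709 × 10⁻²⁵ = 3.36 × 10⁻⁶.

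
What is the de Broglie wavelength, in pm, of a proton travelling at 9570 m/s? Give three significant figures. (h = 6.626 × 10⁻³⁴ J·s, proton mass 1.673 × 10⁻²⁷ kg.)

λ = 41.4 pm

p = mv = 1.673 × 10⁻²⁷ × 9570 = 1.601 × 10⁻²³ kg·m/s.
λ = h/p = 6.626 × 10⁻³⁴ / 1.601 × 10⁻²³ = 4.14 × 10⁻¹¹ m = 41.4 pm.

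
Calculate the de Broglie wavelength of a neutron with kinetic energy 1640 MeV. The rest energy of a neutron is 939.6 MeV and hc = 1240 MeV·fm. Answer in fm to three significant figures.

λ = 0.516 fm

Total energy E = KE + m₀c² = 1640 + 939.6 = 2579.6 MeV.
(pc)² = E² − (m₀c²)² = (2579.6)² − (939.6)² = 5.771 × 10⁶ MeV², so pc = 2402 MeV.
λ = hc/(pc) = 1240 MeV·fm / 2402 MeV = 0.516 fm.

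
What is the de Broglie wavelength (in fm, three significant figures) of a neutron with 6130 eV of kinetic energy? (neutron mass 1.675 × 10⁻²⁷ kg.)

KE = 6130 eV = 9.820 × 10⁻¹⁶ J.
p = √(2mKE) = √(2 × 1.675 × 10⁻²⁷ × 9.820 × 10⁻¹⁶) = 1.814 × 10⁻²¹ kg·m/s.
λ = h/p = 6.626 × 10⁻³⁴ / 1.814 × 10⁻²¹ = 3.65 × 10⁻¹³ m = 365 fm.

λ = 365 fm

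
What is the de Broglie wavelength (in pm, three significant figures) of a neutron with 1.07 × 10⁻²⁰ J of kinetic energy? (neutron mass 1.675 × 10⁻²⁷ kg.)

λ = 111 pm

p = √(2mKE) = √(2 × 1.675 × 10⁻²⁷ × 1.070 × 10⁻²⁰) = 5.987 × 10⁻²⁴ kg·m/s.
λ = h/p = 6.626 × 10⁻³⁴ / 5.987 × 10⁻²⁴ = 1.11 × 10⁻¹⁰ m = 111 pm.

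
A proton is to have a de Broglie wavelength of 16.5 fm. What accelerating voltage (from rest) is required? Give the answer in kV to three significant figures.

V = 3010 kV

p = h/λ = 6.626 × 10⁻³⁴ / 1.650 × 10⁻¹⁴ = 4.016 × 10⁻²⁰ kg·m/s.
KE = p²/(2m) = 4.820 × 10⁻¹³ J.
V = KE/e = 4.820 × 10⁻¹³ / (1.602 × 10⁻¹⁹) = 3010 kV.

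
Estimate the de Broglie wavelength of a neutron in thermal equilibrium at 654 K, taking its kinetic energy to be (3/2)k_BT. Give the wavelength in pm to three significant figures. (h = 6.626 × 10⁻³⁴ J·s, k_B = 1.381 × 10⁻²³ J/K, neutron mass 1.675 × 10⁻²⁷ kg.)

KE = (3/2)k_BT = 1.5 × 1.381 × 10⁻²³ × 654 = 1.355 × 10⁻²⁰ J.
p = √(2mKE) = √(2 × 1.675 × 10⁻²⁷ × 1.355 × 10⁻²⁰) = 6.737 × 10⁻²⁴ kg·m/s.
λ = h/p = 9.84 × 10⁻¹¹ m = 98.4 pm.

λ = 98.4 pm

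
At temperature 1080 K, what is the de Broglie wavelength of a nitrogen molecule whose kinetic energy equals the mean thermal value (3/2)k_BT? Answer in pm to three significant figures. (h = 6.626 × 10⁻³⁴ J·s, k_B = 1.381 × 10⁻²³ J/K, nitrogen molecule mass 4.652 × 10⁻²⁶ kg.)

λ = 14.5 pm

KE = (3/2)k_BT = 1.5 × 1.381 × 10⁻²³ × 1080 = 2.237 × 10⁻²⁰ J.
p = √(2mKE) = √(2 × 4.652 × 10⁻²⁶ × 2.237 × 10⁻²⁰) = 4.562 × 10⁻²³ kg·m/s.
λ = h/p = 1.45 × 10⁻¹¹ m = 14.5 pm.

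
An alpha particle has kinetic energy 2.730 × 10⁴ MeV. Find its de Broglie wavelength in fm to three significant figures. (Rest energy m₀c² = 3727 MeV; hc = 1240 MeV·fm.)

λ = 0.0403 fm

Total energy E = KE + m₀c² = 2.730 × 10⁴ + 3727 = 31027 MeV.
(pc)² = E² − (m₀c²)² = (31027)² − (3727)² = 9.488 × 10⁸ MeV², so pc = 3.080 × 10⁴ MeV.
λ = hc/(pc) = 1240 MeV·fm / 3.080 × 10⁴ MeV = 0.0403 fm.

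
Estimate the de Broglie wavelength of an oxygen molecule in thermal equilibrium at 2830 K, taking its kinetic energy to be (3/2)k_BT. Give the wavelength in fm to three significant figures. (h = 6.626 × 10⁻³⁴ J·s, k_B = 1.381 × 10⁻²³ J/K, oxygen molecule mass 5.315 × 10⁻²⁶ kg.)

KE = (3/2)k_BT = 1.5 × 1.381 × 10⁻²³ × 2830 = 5.862 × 10⁻²⁰ J.
p = √(2mKE) = √(2 × 5.315 × 10⁻²⁶ × 5.862 × 10⁻²⁰) = 7.894 × 10⁻²³ kg·m/s.
λ = h/p = 8.39 × 10⁻¹² m = 8390 fm.

λ = 8390 fm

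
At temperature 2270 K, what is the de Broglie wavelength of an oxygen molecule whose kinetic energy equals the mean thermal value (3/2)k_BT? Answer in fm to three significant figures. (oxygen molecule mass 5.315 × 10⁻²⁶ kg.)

KE = (3/2)k_BT = 1.5 × 1.381 × 10⁻²³ × 2270 = 4.702 × 10⁻²⁰ J.
p = √(2mKE) = √(2 × 5.315 × 10⁻²⁶ × 4.702 × 10⁻²⁰) = 7.070 × 10⁻²³ kg·m/s.
λ = h/p = 9.37 × 10⁻¹² m = 9370 fm.

λ = 9370 fm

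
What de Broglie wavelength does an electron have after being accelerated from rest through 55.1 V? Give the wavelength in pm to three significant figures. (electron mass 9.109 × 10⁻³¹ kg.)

KE = eV = 1.602 × 10⁻¹⁹ × 55.10 = 8.827 × 10⁻¹⁸ J.
p = √(2mKE) = √(2 × 9.109 × 10⁻³¹ × 8.827 × 10⁻¹⁸) = 4.010 × 10⁻²⁴ kg·m/s.
λ = h/p = 6.626 × 10⁻³⁴ / 4.010 × 10⁻²⁴ = 1.65 × 10⁻¹⁰ m = 165 pm.

λ = 165 pm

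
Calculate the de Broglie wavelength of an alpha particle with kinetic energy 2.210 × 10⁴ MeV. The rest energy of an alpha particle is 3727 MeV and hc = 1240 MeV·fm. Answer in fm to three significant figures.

Total energy E = KE + m₀c² = 2.210 × 10⁴ + 3727 = 25827 MeV.
(pc)² = E² − (m₀c²)² = (25827)² − (3727)² = 6.531 × 10⁸ MeV², so pc = 2.556 × 10⁴ MeV.
λ = hc/(pc) = 1240 MeV·fm / 2.556 × 10⁴ MeV = 0.0485 fm.

λ = 0.0485 fm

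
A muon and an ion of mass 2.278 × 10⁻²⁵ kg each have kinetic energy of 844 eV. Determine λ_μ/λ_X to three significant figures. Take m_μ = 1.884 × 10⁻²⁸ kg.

At fixed KE, p = √(2mKE) so λ = h/p ∝ 1/√m.
λ_μ/λ_X = √(m_X/m_μ) = √(2.278 × 10⁻²⁵/1.884 × 10⁻²⁸) = √(1209) = 34.8.

λ_μ/λ_X = 34.8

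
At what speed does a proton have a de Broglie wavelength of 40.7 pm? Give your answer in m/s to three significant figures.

p = h/λ = 6.626 × 10⁻³⁴ / 4.070 × 10⁻¹¹ = 1.628 × 10⁻²³ kg·m/s.
v = p/m = 1.628 × 10⁻²³ / 1.673 × 10⁻²⁷ = 9.73 × 10³ m/s = 9730 m/s.

v = 9730 m/s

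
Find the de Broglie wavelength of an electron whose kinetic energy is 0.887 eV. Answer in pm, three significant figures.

KE = 0.887 eV = 1.421 × 10⁻¹⁹ J.
p = √(2mKE) = √(2 × 9.109 × 10⁻³¹ × 1.421 × 10⁻¹⁹) = 5.088 × 10⁻²⁵ kg·m/s.
λ = h/p = 6.626 × 10⁻³⁴ / 5.088 × 10⁻²⁵ = 1.30 × 10⁻⁹ m = 1300 pm.

λ = 1300 pm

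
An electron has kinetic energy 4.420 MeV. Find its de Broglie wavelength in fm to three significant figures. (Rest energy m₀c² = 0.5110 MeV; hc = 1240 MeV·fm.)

λ = 253 fm

Total energy E = KE + m₀c² = 4.420 + 0.5110 = 4.9310 MeV.
(pc)² = E² − (m₀c²)² = (4.9310)² − (0.5110)² = 24.05 MeV², so pc = 4.904 MeV.
λ = hc/(pc) = 1240 MeV·fm / 4.904 MeV = 253 fm.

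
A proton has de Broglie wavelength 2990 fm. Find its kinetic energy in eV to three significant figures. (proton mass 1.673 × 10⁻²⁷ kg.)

p = h/λ = 6.626 × 10⁻³⁴ / 2.990 × 10⁻¹² = 2.216 × 10⁻²² kg·m/s.
KE = p²/(2m) = (2.216 × 10⁻²²)² / (2 × 1.673 × 10⁻²⁷) = 1.468 × 10⁻¹⁷ J = 91.6 eV.

KE = 91.6 eV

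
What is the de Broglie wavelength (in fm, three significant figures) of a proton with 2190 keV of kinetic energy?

λ = 19.3 fm

KE = 2190 keV = 3.508 × 10⁻¹³ J.
p = √(2mKE) = √(2 × 1.673 × 10⁻²⁷ × 3.508 × 10⁻¹³) = 3.426 × 10⁻²⁰ kg·m/s.
λ = h/p = 6.626 × 10⁻³⁴ / 3.426 × 10⁻²⁰ = 1.93 × 10⁻¹⁴ m = 19.3 fm.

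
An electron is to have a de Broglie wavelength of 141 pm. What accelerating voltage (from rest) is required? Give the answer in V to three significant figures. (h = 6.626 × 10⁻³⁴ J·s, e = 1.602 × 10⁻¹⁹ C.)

V = 75.7 V

p = h/λ = 6.626 × 10⁻³⁴ / 1.410 × 10⁻¹⁰ = 4.699 × 10⁻²⁴ kg·m/s.
KE = p²/(2m) = 1.212 × 10⁻¹⁷ J.
V = KE/e = 1.212 × 10⁻¹⁷ / (1.602 × 10⁻¹⁹) = 75.7 V.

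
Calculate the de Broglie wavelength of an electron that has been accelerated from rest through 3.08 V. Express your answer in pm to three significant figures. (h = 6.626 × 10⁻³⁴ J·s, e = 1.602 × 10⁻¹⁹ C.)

KE = eV = 1.602 × 10⁻¹⁹ × 3.080 = 4.934 × 10⁻¹⁹ J.
p = √(2mKE) = √(2 × 9.109 × 10⁻³¹ × 4.934 × 10⁻¹⁹) = 9.481 × 10⁻²⁵ kg·m/s.
λ = h/p = 6.626 × 10⁻³⁴ / 9.481 × 10⁻²⁵ = 6.99 × 10⁻¹⁰ m = 699 pm.

λ = 699 pm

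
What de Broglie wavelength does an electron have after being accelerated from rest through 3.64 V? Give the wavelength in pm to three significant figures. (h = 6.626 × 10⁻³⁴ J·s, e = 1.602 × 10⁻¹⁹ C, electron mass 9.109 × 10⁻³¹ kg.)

λ = 643 pm

KE = eV = 1.602 × 10⁻¹⁹ × 3.640 = 5.831 × 10⁻¹⁹ J.
p = √(2mKE) = √(2 × 9.109 × 10⁻³¹ × 5.831 × 10⁻¹⁹) = 1.031 × 10⁻²⁴ kg·m/s.
λ = h/p = 6.626 × 10⁻³⁴ / 1.031 × 10⁻²⁴ = 6.43 × 10⁻¹⁰ m = 643 pm.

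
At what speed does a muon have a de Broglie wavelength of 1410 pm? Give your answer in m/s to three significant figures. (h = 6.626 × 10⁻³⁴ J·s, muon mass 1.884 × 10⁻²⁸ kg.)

p = h/λ = 6.626 × 10⁻³⁴ / 1.410 × 10⁻⁹ = 4.699 × 10⁻²⁵ kg·m/s.
v = p/m = 4.699 × 10⁻²⁵ / 1.884 × 10⁻²⁸ = 2.49 × 10³ m/s = 2490 m/s.

v = 2490 m/s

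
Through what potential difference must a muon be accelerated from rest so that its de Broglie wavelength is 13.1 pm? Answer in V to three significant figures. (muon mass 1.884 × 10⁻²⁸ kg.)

p = h/λ = 6.626 × 10⁻³⁴ / 1.310 × 10⁻¹¹ = 5.058 × 10⁻²³ kg·m/s.
KE = p²/(2m) = 6.790 × 10⁻¹⁸ J.
V = KE/e = 6.790 × 10⁻¹⁸ / (1.602 × 10⁻¹⁹) = 42.4 V.

V = 42.4 V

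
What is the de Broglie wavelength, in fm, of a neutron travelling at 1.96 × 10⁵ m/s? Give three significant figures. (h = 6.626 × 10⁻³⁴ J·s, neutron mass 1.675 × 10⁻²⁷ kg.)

λ = 2020 fm

p = mv = 1.675 × 10⁻²⁷ × 1.96 × 10⁵ = 3.283 × 10⁻²² kg·m/s.
λ = h/p = 6.626 × 10⁻³⁴ / 3.283 × 10⁻²² = 2.02 × 10⁻¹² m = 2020 fm.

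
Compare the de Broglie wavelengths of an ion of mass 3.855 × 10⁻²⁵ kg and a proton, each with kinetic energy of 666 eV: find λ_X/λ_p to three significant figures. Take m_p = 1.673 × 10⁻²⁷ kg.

λ_X/λ_p = 0.0659

At fixed KE, p = √(2mKE) so λ = h/p ∝ 1/√m.
λ_X/λ_p = √(m_p/m_X) = √(1.673 × 10⁻²⁷/3.855 × 10⁻²⁵) = √(4.340 × 10⁻³) = 0.0659.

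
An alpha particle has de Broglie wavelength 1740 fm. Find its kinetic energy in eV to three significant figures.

p = h/λ = 6.626 × 10⁻³⁴ / 1.740 × 10⁻¹² = 3.808 × 10⁻²² kg·m/s.
KE = p²/(2m) = (3.808 × 10⁻²²)² / (2 × 6.645 × 10⁻²⁷) = 1.091 × 10⁻¹⁷ J = 68.1 eV.

KE = 68.1 eV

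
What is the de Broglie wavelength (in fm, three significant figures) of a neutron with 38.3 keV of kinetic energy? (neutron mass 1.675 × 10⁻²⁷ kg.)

λ = 146 fm

KE = 38.3 keV = 6.136 × 10⁻¹⁵ J.
p = √(2mKE) = √(2 × 1.675 × 10⁻²⁷ × 6.136 × 10⁻¹⁵) = 4.534 × 10⁻²¹ kg·m/s.
λ = h/p = 6.626 × 10⁻³⁴ / 4.534 × 10⁻²¹ = 1.46 × 10⁻¹³ m = 146 fm.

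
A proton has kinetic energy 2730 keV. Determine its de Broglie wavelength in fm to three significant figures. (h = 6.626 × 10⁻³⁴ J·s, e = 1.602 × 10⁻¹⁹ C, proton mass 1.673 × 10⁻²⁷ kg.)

λ = 17.3 fm

KE = 2730 keV = 4.373 × 10⁻¹³ J.
p = √(2mKE) = √(2 × 1.673 × 10⁻²⁷ × 4.373 × 10⁻¹³) = 3.825 × 10⁻²⁰ kg·m/s.
λ = h/p = 6.626 × 10⁻³⁴ / 3.825 × 10⁻²⁰ = 1.73 × 10⁻¹⁴ m = 17.3 fm.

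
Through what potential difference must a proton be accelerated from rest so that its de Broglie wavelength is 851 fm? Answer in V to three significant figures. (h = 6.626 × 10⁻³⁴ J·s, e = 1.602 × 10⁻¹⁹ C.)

V = 1130 V

p = h/λ = 6.626 × 10⁻³⁴ / 8.510 × 10⁻¹³ = 7.786 × 10⁻²² kg·m/s.
KE = p²/(2m) = 1.812 × 10⁻¹⁶ J.
V = KE/e = 1.812 × 10⁻¹⁶ / (1.602 × 10⁻¹⁹) = 1130 V.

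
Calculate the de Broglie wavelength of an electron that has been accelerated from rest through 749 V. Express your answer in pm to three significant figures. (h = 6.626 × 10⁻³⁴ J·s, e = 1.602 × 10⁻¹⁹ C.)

λ = 44.8 pm

KE = eV = 1.602 × 10⁻¹⁹ × 749.0 = 1.200 × 10⁻¹⁶ J.
p = √(2mKE) = √(2 × 9.109 × 10⁻³¹ × 1.200 × 10⁻¹⁶) = 1.479 × 10⁻²³ kg·m/s.
λ = h/p = 6.626 × 10⁻³⁴ / 1.479 × 10⁻²³ = 4.48 × 10⁻¹¹ m = 44.8 pm.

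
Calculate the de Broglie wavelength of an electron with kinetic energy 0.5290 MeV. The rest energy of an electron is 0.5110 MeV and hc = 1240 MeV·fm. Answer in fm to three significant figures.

λ = 1370 fm

Total energy E = KE + m₀c² = 0.5290 + 0.5110 = 1.0400 MeV.
(pc)² = E² − (m₀c²)² = (1.0400)² − (0.5110)² = 0.8205 MeV², so pc = 0.9058 MeV.
λ = hc/(pc) = 1240 MeV·fm / 0.9058 MeV = 1370 fm.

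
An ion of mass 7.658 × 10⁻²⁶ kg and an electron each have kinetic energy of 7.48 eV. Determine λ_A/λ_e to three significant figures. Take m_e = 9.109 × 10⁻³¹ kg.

λ_A/λ_e = 3.45 × 10⁻³

At fixed KE, p = √(2mKE) so λ = h/p ∝ 1/√m.
λ_A/λ_e = √(m_e/m_A) = √(9.109 × 10⁻³¹/7.658 × 10⁻²⁶) = √(1.189 × 10⁻⁵) = 3.45 × 10⁻³.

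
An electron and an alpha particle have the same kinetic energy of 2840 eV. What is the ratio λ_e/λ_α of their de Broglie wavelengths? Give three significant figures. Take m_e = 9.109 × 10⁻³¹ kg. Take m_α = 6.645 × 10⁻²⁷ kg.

λ_e/λ_α = 85.4

At fixed KE, p = √(2mKE) so λ = h/p ∝ 1/√m.
λ_e/λ_α = √(m_α/m_e) = √(6.645 × 10⁻²⁷/9.109 × 10⁻³¹) = √(7295) = 85.4.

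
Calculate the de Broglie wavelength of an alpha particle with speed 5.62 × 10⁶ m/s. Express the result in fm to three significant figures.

p = mv = 6.645 × 10⁻²⁷ × 5.62 × 10⁶ = 3.734 × 10⁻²⁰ kg·m/s.
λ = h/p = 6.626 × 10⁻³⁴ / 3.734 × 10⁻²⁰ = 1.77 × 10⁻¹⁴ m = 17.7 fm.

λ = 17.7 fm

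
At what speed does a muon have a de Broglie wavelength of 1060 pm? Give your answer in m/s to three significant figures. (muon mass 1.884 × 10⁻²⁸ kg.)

p = h/λ = 6.626 × 10⁻³⁴ / 1.060 × 10⁻⁹ = 6.251 × 10⁻²⁵ kg·m/s.
v = p/m = 6.251 × 10⁻²⁵ / 1.884 × 10⁻²⁸ = 3.32 × 10³ m/s = 3320 m/s.

v = 3320 m/s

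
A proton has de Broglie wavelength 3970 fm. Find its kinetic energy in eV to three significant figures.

KE = 52.0 eV

p = h/λ = 6.626 × 10⁻³⁴ / 3.970 × 10⁻¹² = 1.669 × 10⁻²² kg·m/s.
KE = p²/(2m) = (1.669 × 10⁻²²)² / (2 × 1.673 × 10⁻²⁷) = 8.325 × 10⁻¹⁸ J = 52.0 eV.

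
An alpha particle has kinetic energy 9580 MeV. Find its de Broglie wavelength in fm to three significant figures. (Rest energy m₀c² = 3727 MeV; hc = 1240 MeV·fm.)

λ = 0.0971 fm

Total energy E = KE + m₀c² = 9580 + 3727 = 13307 MeV.
(pc)² = E² − (m₀c²)² = (13307)² − (3727)² = 1.632 × 10⁸ MeV², so pc = 1.277 × 10⁴ MeV.
λ = hc/(pc) = 1240 MeV·fm / 1.277 × 10⁴ MeV = 0.0971 fm.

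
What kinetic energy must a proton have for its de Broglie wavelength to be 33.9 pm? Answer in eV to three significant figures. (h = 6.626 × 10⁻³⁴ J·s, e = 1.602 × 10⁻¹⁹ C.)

p = h/λ = 6.626 × 10⁻³⁴ / 3.390 × 10⁻¹¹ = 1.955 × 10⁻²³ kg·m/s.
KE = p²/(2m) = (1.955 × 10⁻²³)² / (2 × 1.673 × 10⁻²⁷) = 1.142 × 10⁻¹⁹ J = 0.713 eV.

KE = 0.713 eV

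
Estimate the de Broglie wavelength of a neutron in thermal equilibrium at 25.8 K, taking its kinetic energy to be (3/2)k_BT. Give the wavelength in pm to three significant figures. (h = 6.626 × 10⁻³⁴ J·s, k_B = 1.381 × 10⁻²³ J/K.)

λ = 495 pm

KE = (3/2)k_BT = 1.5 × 1.381 × 10⁻²³ × 25.8 = 5.344 × 10⁻²² J.
p = √(2mKE) = √(2 × 1.675 × 10⁻²⁷ × 5.344 × 10⁻²²) = 1.338 × 10⁻²⁴ kg·m/s.
λ = h/p = 4.95 × 10⁻¹⁰ m = 495 pm.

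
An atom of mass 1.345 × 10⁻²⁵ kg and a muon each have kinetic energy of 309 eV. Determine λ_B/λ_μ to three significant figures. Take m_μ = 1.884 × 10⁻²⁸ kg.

At fixed KE, p = √(2mKE) so λ = h/p ∝ 1/√m.
λ_B/λ_μ = √(m_μ/m_B) = √(1.884 × 10⁻²⁸/1.345 × 10⁻²⁵) = √(1.401 × 10⁻³) = 0.0374.

λ_B/λ_μ = 0.0374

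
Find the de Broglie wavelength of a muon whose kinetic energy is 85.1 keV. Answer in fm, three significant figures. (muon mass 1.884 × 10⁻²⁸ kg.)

λ = 292 fm

KE = 85.1 keV = 1.363 × 10⁻¹⁴ J.
p = √(2mKE) = √(2 × 1.884 × 10⁻²⁸ × 1.363 × 10⁻¹⁴) = 2.266 × 10⁻²¹ kg·m/s.
λ = h/p = 6.626 × 10⁻³⁴ / 2.266 × 10⁻²¹ = 2.92 × 10⁻¹³ m = 292 fm.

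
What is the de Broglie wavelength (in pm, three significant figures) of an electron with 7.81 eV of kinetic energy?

λ = 439 pm

KE = 7.81 eV = 1.251 × 10⁻¹⁸ J.
p = √(2mKE) = √(2 × 9.109 × 10⁻³¹ × 1.251 × 10⁻¹⁸) = 1.510 × 10⁻²⁴ kg·m/s.
λ = h/p = 6.626 × 10⁻³⁴ / 1.510 × 10⁻²⁴ = 4.39 × 10⁻¹⁰ m = 439 pm.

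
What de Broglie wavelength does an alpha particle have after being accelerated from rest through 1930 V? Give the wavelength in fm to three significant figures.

KE = 2eV = 2 × 1.602 × 10⁻¹⁹ × 1930 = 6.184 × 10⁻¹⁶ J.
p = √(2mKE) = √(2 × 6.645 × 10⁻²⁷ × 6.184 × 10⁻¹⁶) = 2.867 × 10⁻²¹ kg·m/s.
λ = h/p = 6.626 × 10⁻³⁴ / 2.867 × 10⁻²¹ = 2.31 × 10⁻¹³ m = 231 fm.

λ = 231 fm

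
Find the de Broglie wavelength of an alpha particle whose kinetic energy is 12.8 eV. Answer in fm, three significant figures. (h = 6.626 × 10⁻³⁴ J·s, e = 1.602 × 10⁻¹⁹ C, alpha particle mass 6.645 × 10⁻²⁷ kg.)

λ = 4010 fm

KE = 12.8 eV = 2.051 × 10⁻¹⁸ J.
p = √(2mKE) = √(2 × 6.645 × 10⁻²⁷ × 2.051 × 10⁻¹⁸) = 1.651 × 10⁻²² kg·m/s.
λ = h/p = 6.626 × 10⁻³⁴ / 1.651 × 10⁻²² = 4.01 × 10⁻¹² m = 4010 fm.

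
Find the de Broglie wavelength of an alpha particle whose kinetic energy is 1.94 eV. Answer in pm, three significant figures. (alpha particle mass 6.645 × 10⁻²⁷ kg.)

λ = 10.3 pm

KE = 1.94 eV = 3.108 × 10⁻¹⁹ J.
p = √(2mKE) = √(2 × 6.645 × 10⁻²⁷ × 3.108 × 10⁻¹⁹) = 6.427 × 10⁻²³ kg·m/s.
λ = h/p = 6.626 × 10⁻³⁴ / 6.427 × 10⁻²³ = 1.03 × 10⁻¹¹ m = 10.3 pm.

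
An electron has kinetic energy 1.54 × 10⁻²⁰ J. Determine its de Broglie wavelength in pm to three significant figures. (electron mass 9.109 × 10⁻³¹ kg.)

λ = 3960 pm

p = √(2mKE) = √(2 × 9.109 × 10⁻³¹ × 1.540 × 10⁻²⁰) = 1.675 × 10⁻²⁵ kg·m/s.
λ = h/p = 6.626 × 10⁻³⁴ / 1.675 × 10⁻²⁵ = 3.96 × 10⁻⁹ m = 3960 pm.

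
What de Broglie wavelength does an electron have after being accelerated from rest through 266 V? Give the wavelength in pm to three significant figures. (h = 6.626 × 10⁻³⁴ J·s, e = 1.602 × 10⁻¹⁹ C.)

KE = eV = 1.602 × 10⁻¹⁹ × 266.0 = 4.261 × 10⁻¹⁷ J.
p = √(2mKE) = √(2 × 9.109 × 10⁻³¹ × 4.261 × 10⁻¹⁷) = 8.811 × 10⁻²⁴ kg·m/s.
λ = h/p = 6.626 × 10⁻³⁴ / 8.811 × 10⁻²⁴ = 7.52 × 10⁻¹¹ m = 75.2 pm.

λ = 75.2 pm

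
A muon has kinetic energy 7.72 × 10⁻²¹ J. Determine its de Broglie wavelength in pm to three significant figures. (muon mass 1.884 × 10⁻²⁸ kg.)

λ = 388 pm

p = √(2mKE) = √(2 × 1.884 × 10⁻²⁸ × 7.720 × 10⁻²¹) = 1.706 × 10⁻²⁴ kg·m/s.
λ = h/p = 6.626 × 10⁻³⁴ / 1.706 × 10⁻²⁴ = 3.88 × 10⁻¹⁰ m = 388 pm.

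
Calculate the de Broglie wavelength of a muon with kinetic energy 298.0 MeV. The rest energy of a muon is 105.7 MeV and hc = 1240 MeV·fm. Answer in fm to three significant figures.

λ = 3.18 fm

Total energy E = KE + m₀c² = 298.0 + 105.7 = 403.7 MeV.
(pc)² = E² − (m₀c²)² = (403.7)² − (105.7)² = 1.518 × 10⁵ MeV², so pc = 389.6 MeV.
λ = hc/(pc) = 1240 MeV·fm / 389.6 MeV = 3.18 fm.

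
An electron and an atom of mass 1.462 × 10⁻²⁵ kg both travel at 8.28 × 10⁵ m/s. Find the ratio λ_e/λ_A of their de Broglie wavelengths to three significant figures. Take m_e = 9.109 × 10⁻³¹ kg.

λ_e/λ_A = 1.61 × 10⁵

At fixed v, p = mv so λ = h/(mv) ∝ 1/m.
λ_e/λ_A = m_A/m_e = 1.462 × 10⁻²⁵/9.109 × 10⁻³¹ = 1.61 × 10⁵.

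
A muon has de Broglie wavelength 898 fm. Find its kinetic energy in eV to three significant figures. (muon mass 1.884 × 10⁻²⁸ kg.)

p = h/λ = 6.626 × 10⁻³⁴ / 8.980 × 10⁻¹³ = 7.379 × 10⁻²² kg·m/s.
KE = p²/(2m) = (7.379 × 10⁻²²)² / (2 × 1.884 × 10⁻²⁸) = 1.445 × 10⁻¹⁵ J = 9020 eV.

KE = 9020 eV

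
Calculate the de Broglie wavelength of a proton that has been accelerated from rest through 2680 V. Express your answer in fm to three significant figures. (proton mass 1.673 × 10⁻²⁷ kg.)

λ = 553 fm

KE = eV = 1.602 × 10⁻¹⁹ × 2680 = 4.293 × 10⁻¹⁶ J.
p = √(2mKE) = √(2 × 1.673 × 10⁻²⁷ × 4.293 × 10⁻¹⁶) = 1.199 × 10⁻²¹ kg·m/s.
λ = h/p = 6.626 × 10⁻³⁴ / 1.199 × 10⁻²¹ = 5.53 × 10⁻¹³ m = 553 fm.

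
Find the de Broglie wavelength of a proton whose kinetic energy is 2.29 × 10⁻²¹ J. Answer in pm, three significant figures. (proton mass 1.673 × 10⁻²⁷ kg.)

p = √(2mKE) = √(2 × 1.673 × 10⁻²⁷ × 2.290 × 10⁻²¹) = 2.768 × 10⁻²⁴ kg·m/s.
λ = h/p = 6.626 × 10⁻³⁴ / 2.768 × 10⁻²⁴ = 2.39 × 10⁻¹⁰ m = 239 pm.

λ = 239 pm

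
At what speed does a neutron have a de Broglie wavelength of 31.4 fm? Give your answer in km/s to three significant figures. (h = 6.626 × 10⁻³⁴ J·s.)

v = 1.26 × 10⁴ km/s

p = h/λ = 6.626 × 10⁻³⁴ / 3.140 × 10⁻¹⁴ = 2.110 × 10⁻²⁰ kg·m/s.
v = p/m = 2.110 × 10⁻²⁰ / 1.675 × 10⁻²⁷ = 1.26 × 10⁷ m/s = 1.26 × 10⁴ km/s.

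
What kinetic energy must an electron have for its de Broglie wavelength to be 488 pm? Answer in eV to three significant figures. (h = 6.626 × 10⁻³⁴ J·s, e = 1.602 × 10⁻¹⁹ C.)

p = h/λ = 6.626 × 10⁻³⁴ / 4.880 × 10⁻¹⁰ = 1.358 × 10⁻²⁴ kg·m/s.
KE = p²/(2m) = (1.358 × 10⁻²⁴)² / (2 × 9.109 × 10⁻³¹) = 1.012 × 10⁻¹⁸ J = 6.32 eV.

KE = 6.32 eV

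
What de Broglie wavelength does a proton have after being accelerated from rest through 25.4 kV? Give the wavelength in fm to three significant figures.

λ = 180 fm

KE = eV = 1.602 × 10⁻¹⁹ × 2.540 × 10⁴ = 4.069 × 10⁻¹⁵ J.
p = √(2mKE) = √(2 × 1.673 × 10⁻²⁷ × 4.069 × 10⁻¹⁵) = 3.690 × 10⁻²¹ kg·m/s.
λ = h/p = 6.626 × 10⁻³⁴ / 3.690 × 10⁻²¹ = 1.80 × 10⁻¹³ m = 180 fm.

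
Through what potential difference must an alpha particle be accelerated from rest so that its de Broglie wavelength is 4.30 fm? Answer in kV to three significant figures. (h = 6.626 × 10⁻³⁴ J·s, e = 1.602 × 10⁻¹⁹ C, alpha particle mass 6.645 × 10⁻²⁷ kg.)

V = 5580 kV

p = h/λ = 6.626 × 10⁻³⁴ / 4.300 × 10⁻¹⁵ = 1.541 × 10⁻¹⁹ kg·m/s.
KE = p²/(2m) = 1.787 × 10⁻¹² J.
V = KE/2e = 1.787 × 10⁻¹² / (2 × 1.602 × 10⁻¹⁹) = 5580 kV.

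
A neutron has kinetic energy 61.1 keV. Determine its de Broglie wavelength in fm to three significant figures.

λ = 116 fm

KE = 61.1 keV = 9.788 × 10⁻¹⁵ J.
p = √(2mKE) = √(2 × 1.675 × 10⁻²⁷ × 9.788 × 10⁻¹⁵) = 5.726 × 10⁻²¹ kg·m/s.
λ = h/p = 6.626 × 10⁻³⁴ / 5.726 × 10⁻²¹ = 1.16 × 10⁻¹³ m = 116 fm.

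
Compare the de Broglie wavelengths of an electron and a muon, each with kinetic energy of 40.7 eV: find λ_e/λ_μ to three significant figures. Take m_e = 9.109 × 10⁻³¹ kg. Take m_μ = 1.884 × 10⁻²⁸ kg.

At fixed KE, p = √(2mKE) so λ = h/p ∝ 1/√m.
λ_e/λ_μ = √(m_μ/m_e) = √(1.884 × 10⁻²⁸/9.109 × 10⁻³¹) = √(206.8) = 14.4.

λ_e/λ_μ = 14.4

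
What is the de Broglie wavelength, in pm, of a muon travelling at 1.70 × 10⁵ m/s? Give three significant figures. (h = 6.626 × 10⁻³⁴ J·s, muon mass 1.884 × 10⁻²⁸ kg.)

p = mv = 1.884 × 10⁻²⁸ × 1.70 × 10⁵ = 3.203 × 10⁻²³ kg·m/s.
λ = h/p = 6.626 × 10⁻³⁴ / 3.203 × 10⁻²³ = 2.07 × 10⁻¹¹ m = 20.7 pm.

λ = 20.7 pm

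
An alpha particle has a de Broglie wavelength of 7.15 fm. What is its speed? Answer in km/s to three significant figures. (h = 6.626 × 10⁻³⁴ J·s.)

v = 1.39 × 10⁴ km/s

p = h/λ = 6.626 × 10⁻³⁴ / 7.150 × 10⁻¹⁵ = 9.267 × 10⁻²⁰ kg·m/s.
v = p/m = 9.267 × 10⁻²⁰ / 6.645 × 10⁻²⁷ = 1.39 × 10⁷ m/s = 1.39 × 10⁴ km/s.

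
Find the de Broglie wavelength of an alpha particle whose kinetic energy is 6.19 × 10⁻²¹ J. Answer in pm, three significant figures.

λ = 73.1 pm

p = √(2mKE) = √(2 × 6.645 × 10⁻²⁷ × 6.190 × 10⁻²¹) = 9.070 × 10⁻²⁴ kg·m/s.
λ = h/p = 6.626 × 10⁻³⁴ / 9.070 × 10⁻²⁴ = 7.31 × 10⁻¹¹ m = 73.1 pm.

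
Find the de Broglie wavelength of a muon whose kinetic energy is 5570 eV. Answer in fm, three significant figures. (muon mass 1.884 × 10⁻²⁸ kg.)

λ = 1140 fm

KE = 5570 eV = 8.923 × 10⁻¹⁶ J.
p = √(2mKE) = √(2 × 1.884 × 10⁻²⁸ × 8.923 × 10⁻¹⁶) = 5.798 × 10⁻²² kg·m/s.
λ = h/p = 6.626 × 10⁻³⁴ / 5.798 × 10⁻²² = 1.14 × 10⁻¹² m = 1140 fm.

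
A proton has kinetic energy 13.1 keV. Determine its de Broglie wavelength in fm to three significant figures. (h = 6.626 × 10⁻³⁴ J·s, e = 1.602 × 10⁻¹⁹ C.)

KE = 13.1 keV = 2.099 × 10⁻¹⁵ J.
p = √(2mKE) = √(2 × 1.673 × 10⁻²⁷ × 2.099 × 10⁻¹⁵) = 2.650 × 10⁻²¹ kg·m/s.
λ = h/p = 6.626 × 10⁻³⁴ / 2.650 × 10⁻²¹ = 2.50 × 10⁻¹³ m = 250 fm.

λ = 250 fm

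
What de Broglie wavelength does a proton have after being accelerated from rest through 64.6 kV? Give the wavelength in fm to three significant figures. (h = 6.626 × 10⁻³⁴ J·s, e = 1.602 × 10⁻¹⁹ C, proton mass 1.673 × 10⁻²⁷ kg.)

λ = 113 fm

KE = eV = 1.602 × 10⁻¹⁹ × 6.460 × 10⁴ = 1.035 × 10⁻¹⁴ J.
p = √(2mKE) = √(2 × 1.673 × 10⁻²⁷ × 1.035 × 10⁻¹⁴) = 5.885 × 10⁻²¹ kg·m/s.
λ = h/p = 6.626 × 10⁻³⁴ / 5.885 × 10⁻²¹ = 1.13 × 10⁻¹³ m = 113 fm.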